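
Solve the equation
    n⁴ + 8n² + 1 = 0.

No real solutions.

Let u = n². The equation becomes u² + 8u + 1 = 0.
By the quadratic formula, u = -4 + √(15) or u = -4 - √(15).
n² = -4 + √(15) < 0 has no real solution.
n² = -4 - √(15) < 0 has no real solution.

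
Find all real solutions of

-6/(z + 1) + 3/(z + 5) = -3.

Multiply both sides by (z + 1)(z + 5):
-6(z + 5) + 3(z + 1) = -3(z + 1)(z + 5).
Expand and collect terms: -3z^2 - 15z + 12 = 0.
By the quadratic formula, z = (15 +/- sqrt(369)) / -6, so z ~= -5.7016 or z ~= 0.7016.
Neither value makes a denominator zero (z != -1, z != -5), so both are valid.

z = -5.7016 or z = 0.7016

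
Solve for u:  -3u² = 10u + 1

u = -3.2301 or u = -0.1032

Rearrange to standard form: -3u² - 10u - 1 = 0.
Discriminant: (-10)² − 4·(-3)·(-1) = 88.
Quadratic formula: u = (10 ± √88) / (-6).
So u = -5/3 - √(22)/3 ≈ -3.2301 or u = -5/3 + √(22)/3 ≈ -0.1032.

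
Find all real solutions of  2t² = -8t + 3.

Rearrange to standard form: 2t² + 8t - 3 = 0.
Discriminant: (8)² − 4·2·(-3) = 88.
Quadratic formula: t = (-8 ± √88) / 4.
So t = -2 + √(22)/2 ≈ 0.3452 or t = -√(22)/2 - 2 ≈ -4.3452.

t = -4.3452 or t = 0.3452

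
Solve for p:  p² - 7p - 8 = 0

Factor: (p + 1)(p - 8) = 0.
So p = -1 or p = 8.

p = -1 or p = 8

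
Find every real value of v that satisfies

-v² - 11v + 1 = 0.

v = -11.0902 or v = 0.0902

Discriminant: (-11)² − 4·(-1)·1 = 125.
Quadratic formula: v = (11 ± √125) / (-2).
So v = -5·√(5)/2 - 11/2 ≈ -11.0902 or v = -11/2 + 5·√(5)/2 ≈ 0.0902.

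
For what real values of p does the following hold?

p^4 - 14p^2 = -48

Let u = p^2. The equation becomes u^2 - 14u + 48 = 0.
Factor: (u - 6)(u - 8) = 0, so u = 6 or u = 8.
p^2 = 6 gives p = +/-sqrt(6) ~= +/-2.4495.
p^2 = 8 gives p = +/-2*sqrt(2) ~= +/-2.8284.

p = -2.8284 or p = -2.4495 or p = 2.4495 or p = 2.8284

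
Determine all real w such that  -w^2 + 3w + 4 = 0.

w = -1 or w = 4

Factor: -1(w - 4)(w + 1) = 0.
So w = 4 or w = -1.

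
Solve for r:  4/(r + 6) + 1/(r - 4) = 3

Multiply both sides by (r + 6)(r - 4):
4(r - 4) + (r + 6) = 3(r + 6)(r - 4).
Expand and collect terms: 3r² + r - 62 = 0.
By the quadratic formula, r = (-1 ± √745) / 6, so r ≈ 4.3824 or r ≈ -4.7158.
Neither value makes a denominator zero (r ≠ -6, r ≠ 4), so both are valid.

r = -4.7158 or r = 4.3824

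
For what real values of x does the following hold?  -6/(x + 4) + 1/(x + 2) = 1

x = -9.2749 or x = -1.7251

Multiply both sides by (x + 4)(x + 2):
-6(x + 2) + (x + 4) = (x + 4)(x + 2).
Expand and collect terms: x² + 11x + 16 = 0.
By the quadratic formula, x = (-11 ± √57) / 2, so x ≈ -1.7251 or x ≈ -9.2749.
Neither value makes a denominator zero (x ≠ -4, x ≠ -2), so both are valid.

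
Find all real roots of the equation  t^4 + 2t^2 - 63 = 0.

t = -2.6458 or t = 2.6458

Let u = t^2. The equation becomes u^2 + 2u - 63 = 0.
Factor: (u + 9)(u - 7) = 0, so u = -9 or u = 7.
t^2 = -9 < 0 has no real solution.
t^2 = 7 gives t = +/-sqrt(7) ~= +/-2.6458.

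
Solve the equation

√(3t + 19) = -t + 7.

Square both sides: 3t + 19 = (-t + 7)².
Expand and rearrange: t² - 17t + 30 = 0.
Solving gives t = 15 or t = 2.
Check each candidate in the original equation:
  t = 15: √(64) = 8, while -t + 7 = -8 — extraneous.
  t = 2: √(25) = 5, while -t + 7 = 5 — valid.

t = 2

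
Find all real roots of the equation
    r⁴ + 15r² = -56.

Let u = r². The equation becomes u² + 15u + 56 = 0.
Factor: (u + 7)(u + 8) = 0, so u = -7 or u = -8.
r² = -7 < 0 has no real solution.
r² = -8 < 0 has no real solution.

No real solutions.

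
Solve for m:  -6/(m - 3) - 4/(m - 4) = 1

m = -6.6235 or m = 3.6235

Multiply both sides by (m - 3)(m - 4):
-6(m - 4) - 4(m - 3) = (m - 3)(m - 4).
Expand and collect terms: m² + 3m - 24 = 0.
By the quadratic formula, m = (-3 ± √105) / 2, so m ≈ 3.6235 or m ≈ -6.6235.
Neither value makes a denominator zero (m ≠ 3, m ≠ 4), so both are valid.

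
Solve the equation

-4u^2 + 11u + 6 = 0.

Discriminant: (11)^2 - 4*(-4)*6 = 217.
Quadratic formula: u = (-11 +/- sqrt(217)) / (-8).
So u = 11/8 - sqrt(217)/8 ~= -0.4664 or u = 11/8 + sqrt(217)/8 ~= 3.2164.

u = -0.4664 or u = 3.2164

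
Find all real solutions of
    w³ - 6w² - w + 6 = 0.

Possible rational roots are divisors of 6. Testing w = -1 gives 0, so (w + 1) is a factor.
Divide: w³ - 6w² - w + 6 = (w + 1)(w² - 7w + 6).
Factor the quadratic: w = 6 or w = 1.

w = -1 or w = 1 or w = 6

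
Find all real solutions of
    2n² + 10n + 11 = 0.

Discriminant: (10)² − 4·2·11 = 12.
Quadratic formula: n = (-10 ± √12) / 4.
So n = -5/2 + √(3)/2 ≈ -1.634 or n = -5/2 - √(3)/2 ≈ -3.366.

n = -3.366 or n = -1.634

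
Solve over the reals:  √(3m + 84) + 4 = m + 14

m = -1

Isolate the radical: √(3m + 84) = m + 10.
Square both sides: 3m + 84 = (m + 10)².
Expand and rearrange: m² + 17m + 16 = 0.
Solving gives m = -1 or m = -16.
Check each candidate in the original equation:
  m = -1: √(81) = 9, while m + 10 = 9 — valid.
  m = -16: √(36) = 6, while m + 10 = -6 — extraneous.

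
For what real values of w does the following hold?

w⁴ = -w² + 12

Let u = w². The equation becomes u² + u - 12 = 0.
Factor: (u - 3)(u + 4) = 0, so u = 3 or u = -4.
w² = 3 gives w = ±√(3) ≈ ±1.7321.
w² = -4 < 0 has no real solution.

w = -1.7321 or w = 1.7321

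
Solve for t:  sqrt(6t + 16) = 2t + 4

Square both sides: 6t + 16 = (2t + 4)^2.
Expand and rearrange: 4t^2 + 10t = 0.
Solving gives t = 0 or t = -2.5.
Check each candidate in the original equation:
  t = 0: sqrt(16) = 4, while 2t + 4 = 4 — valid.
  t = -2.5: sqrt(1) = 1, while 2t + 4 = -1 — extraneous.

t = 0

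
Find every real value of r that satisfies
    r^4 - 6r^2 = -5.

r = -2.2361 or r = -1 or r = 1 or r = 2.2361

Let u = r^2. The equation becomes u^2 - 6u + 5 = 0.
Factor: (u - 1)(u - 5) = 0, so u = 1 or u = 5.
r^2 = 1 gives r = +/-1.
r^2 = 5 gives r = +/-sqrt(5) ~= +/-2.2361.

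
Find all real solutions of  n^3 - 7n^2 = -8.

Rearrange: n^3 - 7n^2 + 8 = 0.
Possible rational roots are divisors of 8. Testing n = -1 gives 0, so (n + 1) is a factor.
Divide: n^3 - 7n^2 + 8 = (n + 1)(n^2 - 8n + 8).
Apply the quadratic formula to n^2 - 8n + 8 = 0: n = (8 +/- sqrt(32))/2, i.e. n ~= 6.8284 or n ~= 1.1716.

n = -1 or n = 1.1716 or n = 6.8284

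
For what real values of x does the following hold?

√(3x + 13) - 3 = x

x = 1

Isolate the radical: √(3x + 13) = x + 3.
Square both sides: 3x + 13 = (x + 3)².
Expand and rearrange: x² + 3x - 4 = 0.
Solving gives x = 1 or x = -4.
Check each candidate in the original equation:
  x = 1: √(16) = 4, while x + 3 = 4 — valid.
  x = -4: √(1) = 1, while x + 3 = -1 — extraneous.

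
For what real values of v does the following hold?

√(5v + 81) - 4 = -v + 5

Isolate the radical: √(5v + 81) = -v + 9.
Square both sides: 5v + 81 = (-v + 9)².
Expand and rearrange: v² - 23v = 0.
Solving gives v = 23 or v = 0.
Check each candidate in the original equation:
  v = 23: √(196) = 14, while -v + 9 = -14 — extraneous.
  v = 0: √(81) = 9, while -v + 9 = 9 — valid.

v = 0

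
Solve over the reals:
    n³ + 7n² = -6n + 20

Rearrange: n³ + 7n² + 6n - 20 = 0.
Possible rational roots are divisors of -20. Testing n = -5 gives 0, so (n + 5) is a factor.
Divide: n³ + 7n² + 6n - 20 = (n + 5)(n² + 2n - 4).
Apply the quadratic formula to n² + 2n - 4 = 0: n = (-2 ± √20)/2, i.e. n ≈ 1.2361 or n ≈ -3.2361.

n = -5 or n = -3.2361 or n = 1.2361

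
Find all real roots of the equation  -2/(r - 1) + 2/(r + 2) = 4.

Multiply both sides by (r - 1)(r + 2):
-2(r + 2) + 2(r - 1) = 4(r - 1)(r + 2).
Expand and collect terms: 4r² + 4r - 2 = 0.
By the quadratic formula, r = (-4 ± √48) / 8, so r ≈ 0.366 or r ≈ -1.366.
Neither value makes a denominator zero (r ≠ 1, r ≠ -2), so both are valid.

r = -1.366 or r = 0.366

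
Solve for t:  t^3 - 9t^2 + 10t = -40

t = -1.5311 or t = 4 or t = 6.5311

Rearrange: t^3 - 9t^2 + 10t + 40 = 0.
Possible rational roots are divisors of 40. Testing t = 4 gives 0, so (t - 4) is a factor.
Divide: t^3 - 9t^2 + 10t + 40 = (t - 4)(t^2 - 5t - 10).
Apply the quadratic formula to t^2 - 5t - 10 = 0: t = (5 +/- sqrt(65))/2, i.e. t ~= 6.5311 or t ~= -1.5311.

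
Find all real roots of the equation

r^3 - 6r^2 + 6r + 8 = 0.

r = -0.7321 or r = 2.7321 or r = 4

Possible rational roots are divisors of 8. Testing r = 4 gives 0, so (r - 4) is a factor.
Divide: r^3 - 6r^2 + 6r + 8 = (r - 4)(r^2 - 2r - 2).
Apply the quadratic formula to r^2 - 2r - 2 = 0: r = (2 +/- sqrt(12))/2, i.e. r ~= 2.7321 or r ~= -0.7321.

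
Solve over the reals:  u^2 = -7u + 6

u = -7.772 or u = 0.772

Rearrange to standard form: u^2 + 7u - 6 = 0.
Discriminant: (7)^2 - 4*1*(-6) = 73.
Quadratic formula: u = (-7 +/- sqrt(73)) / 2.
So u = -7/2 + sqrt(73)/2 ~= 0.772 or u = -sqrt(73)/2 - 7/2 ~= -7.772.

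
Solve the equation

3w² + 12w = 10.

w = -4.708 or w = 0.708

Rearrange to standard form: 3w² + 12w - 10 = 0.
Discriminant: (12)² − 4·3·(-10) = 264.
Quadratic formula: w = (-12 ± √264) / 6.
So w = -2 + √(66)/3 ≈ 0.708 or w = -√(66)/3 - 2 ≈ -4.708.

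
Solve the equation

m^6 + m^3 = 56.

Let u = m^3. The equation becomes u^2 + u - 56 = 0.
Factor: (u + 8)(u - 7) = 0, so u = -8 or u = 7.
m^3 = -8 gives m = -2.
m^3 = 7 gives m = (7)^(1/3) ~= 1.9129.

m = -2 or m = 1.9129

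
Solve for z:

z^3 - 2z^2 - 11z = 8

z = -1.7016 or z = -1 or z = 4.7016

Rearrange: z^3 - 2z^2 - 11z - 8 = 0.
Possible rational roots are divisors of -8. Testing z = -1 gives 0, so (z + 1) is a factor.
Divide: z^3 - 2z^2 - 11z - 8 = (z + 1)(z^2 - 3z - 8).
Apply the quadratic formula to z^2 - 3z - 8 = 0: z = (3 +/- sqrt(41))/2, i.e. z ~= 4.7016 or z ~= -1.7016.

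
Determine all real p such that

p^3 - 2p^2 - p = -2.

p = -1 or p = 1 or p = 2

Rearrange: p^3 - 2p^2 - p + 2 = 0.
Possible rational roots are divisors of 2. Testing p = 1 gives 0, so (p - 1) is a factor.
Divide: p^3 - 2p^2 - p + 2 = (p - 1)(p^2 - p - 2).
Factor the quadratic: p = 2 or p = -1.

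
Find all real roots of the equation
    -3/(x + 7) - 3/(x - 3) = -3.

x = -6.099 or x = 4.099

Multiply both sides by (x + 7)(x - 3):
-3(x - 3) - 3(x + 7) = -3(x + 7)(x - 3).
Expand and collect terms: -3x^2 - 6x + 75 = 0.
By the quadratic formula, x = (6 +/- sqrt(936)) / -6, so x ~= -6.099 or x ~= 4.099.
Neither value makes a denominator zero (x != -7, x != 3), so both are valid.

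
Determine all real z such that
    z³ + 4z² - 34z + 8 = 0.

z = -8.2426 or z = 0.2426 or z = 4

Possible rational roots are divisors of 8. Testing z = 4 gives 0, so (z - 4) is a factor.
Divide: z³ + 4z² - 34z + 8 = (z - 4)(z² + 8z - 2).
Apply the quadratic formula to z² + 8z - 2 = 0: z = (-8 ± √72)/2, i.e. z ≈ 0.2426 or z ≈ -8.2426.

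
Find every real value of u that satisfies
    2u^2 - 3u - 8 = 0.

Discriminant: (-3)^2 - 4*2*(-8) = 73.
Quadratic formula: u = (3 +/- sqrt(73)) / 4.
So u = 3/4 + sqrt(73)/4 ~= 2.886 or u = 3/4 - sqrt(73)/4 ~= -1.386.

u = -1.386 or u = 2.886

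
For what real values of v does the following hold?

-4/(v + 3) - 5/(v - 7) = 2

v = -5.5 or v = 5

Multiply both sides by (v + 3)(v - 7):
-4(v - 7) - 5(v + 3) = 2(v + 3)(v - 7).
Expand and collect terms: 2v^2 + v - 55 = 0.
Factor or apply the quadratic formula: v = 5 or v = -5.5.
Neither value makes a denominator zero (v != -3, v != 7), so both are valid.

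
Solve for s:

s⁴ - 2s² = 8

Let u = s². The equation becomes u² - 2u - 8 = 0.
Factor: (u - 4)(u + 2) = 0, so u = 4 or u = -2.
s² = 4 gives s = ±2.
s² = -2 < 0 has no real solution.

s = -2 or s = 2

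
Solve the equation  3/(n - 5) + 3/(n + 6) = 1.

n = -3.765 or n = 8.765

Multiply both sides by (n - 5)(n + 6):
3(n + 6) + 3(n - 5) = (n - 5)(n + 6).
Expand and collect terms: n² - 5n - 33 = 0.
By the quadratic formula, n = (5 ± √157) / 2, so n ≈ 8.765 or n ≈ -3.765.
Neither value makes a denominator zero (n ≠ 5, n ≠ -6), so both are valid.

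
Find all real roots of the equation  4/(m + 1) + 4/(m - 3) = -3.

Multiply both sides by (m + 1)(m - 3):
4(m - 3) + 4(m + 1) = -3(m + 1)(m - 3).
Expand and collect terms: -3m² - 2m + 17 = 0.
By the quadratic formula, m = (2 ± √208) / -6, so m ≈ -2.737 or m ≈ 2.0704.
Neither value makes a denominator zero (m ≠ -1, m ≠ 3), so both are valid.

m = -2.737 or m = 2.0704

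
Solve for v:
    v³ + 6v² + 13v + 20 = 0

Possible rational roots are divisors of 20. Testing v = -4 gives 0, so (v + 4) is a factor.
Divide: v³ + 6v² + 13v + 20 = (v + 4)(v² + 2v + 5).
The quadratic v² + 2v + 5 has discriminant -16 < 0, so no further real roots.

v = -4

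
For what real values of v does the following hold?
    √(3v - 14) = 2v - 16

v = 10

Square both sides: 3v - 14 = (2v - 16)².
Expand and rearrange: 4v² - 67v + 270 = 0.
Solving gives v = 10 or v = 6.75.
Check each candidate in the original equation:
  v = 10: √(16) = 4, while 2v - 16 = 4 — valid.
  v = 6.75: √(6.25) = 2.5, while 2v - 16 = -2.5 — extraneous.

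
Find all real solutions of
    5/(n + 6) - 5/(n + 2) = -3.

Multiply both sides by (n + 6)(n + 2):
5(n + 2) - 5(n + 6) = -3(n + 6)(n + 2).
Expand and collect terms: -3n² - 24n - 16 = 0.
By the quadratic formula, n = (24 ± √384) / -6, so n ≈ -7.266 or n ≈ -0.734.
Neither value makes a denominator zero (n ≠ -6, n ≠ -2), so both are valid.

n = -7.266 or n = -0.734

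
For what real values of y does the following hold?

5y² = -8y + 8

Rearrange to standard form: 5y² + 8y - 8 = 0.
Discriminant: (8)² − 4·5·(-8) = 224.
Quadratic formula: y = (-8 ± √224) / 10.
So y = -4/5 + 2·√(14)/5 ≈ 0.6967 or y = -2·√(14)/5 - 4/5 ≈ -2.2967.

y = -2.2967 or y = 0.6967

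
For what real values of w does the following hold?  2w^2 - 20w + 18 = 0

w = 1 or w = 9

Factor: 2(w - 9)(w - 1) = 0.
So w = 9 or w = 1.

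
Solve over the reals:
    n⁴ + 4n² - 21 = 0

n = -1.7321 or n = 1.7321

Let u = n². The equation becomes u² + 4u - 21 = 0.
Factor: (u - 3)(u + 7) = 0, so u = 3 or u = -7.
n² = 3 gives n = ±√(3) ≈ ±1.7321.
n² = -7 < 0 has no real solution.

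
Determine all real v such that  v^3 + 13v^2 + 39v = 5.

Rearrange: v^3 + 13v^2 + 39v - 5 = 0.
Possible rational roots are divisors of -5. Testing v = -5 gives 0, so (v + 5) is a factor.
Divide: v^3 + 13v^2 + 39v - 5 = (v + 5)(v^2 + 8v - 1).
Apply the quadratic formula to v^2 + 8v - 1 = 0: v = (-8 +/- sqrt(68))/2, i.e. v ~= 0.1231 or v ~= -8.1231.

v = -8.1231 or v = -5 or v = 0.1231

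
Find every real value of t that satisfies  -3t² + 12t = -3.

Rearrange to standard form: -3t² + 12t + 3 = 0.
Discriminant: (12)² − 4·(-3)·3 = 180.
Quadratic formula: t = (-12 ± √180) / (-6).
So t = 2 - √(5) ≈ -0.2361 or t = 2 + √(5) ≈ 4.2361.

t = -0.2361 or t = 4.2361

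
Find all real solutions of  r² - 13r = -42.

r = 6 or r = 7

Bring every term to one side: r² - 13r + 42 = 0.
Factor: (r - 7)(r - 6) = 0.
So r = 7 or r = 6.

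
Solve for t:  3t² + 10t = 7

Rearrange to standard form: 3t² + 10t - 7 = 0.
Discriminant: (10)² − 4·3·(-7) = 184.
Quadratic formula: t = (-10 ± √184) / 6.
So t = -5/3 + √(46)/3 ≈ 0.5941 or t = -√(46)/3 - 5/3 ≈ -3.9274.

t = -3.9274 or t = 0.5941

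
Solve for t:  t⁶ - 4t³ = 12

t = -1.2599 or t = 1.8171

Let u = t³. The equation becomes u² - 4u - 12 = 0.
Factor: (u - 6)(u + 2) = 0, so u = 6 or u = -2.
t³ = 6 gives t = ∛(6) ≈ 1.8171.
t³ = -2 gives t = -∛(2) ≈ -1.2599.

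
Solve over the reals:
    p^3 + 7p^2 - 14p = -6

p = -8.6904 or p = 0.6904 or p = 1

Rearrange: p^3 + 7p^2 - 14p + 6 = 0.
Possible rational roots are divisors of 6. Testing p = 1 gives 0, so (p - 1) is a factor.
Divide: p^3 + 7p^2 - 14p + 6 = (p - 1)(p^2 + 8p - 6).
Apply the quadratic formula to p^2 + 8p - 6 = 0: p = (-8 +/- sqrt(88))/2, i.e. p ~= 0.6904 or p ~= -8.6904.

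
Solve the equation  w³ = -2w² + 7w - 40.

Rearrange: w³ + 2w² - 7w + 40 = 0.
Possible rational roots are divisors of 40. Testing w = -5 gives 0, so (w + 5) is a factor.
Divide: w³ + 2w² - 7w + 40 = (w + 5)(w² - 3w + 8).
The quadratic w² - 3w + 8 has discriminant -23 < 0, so no further real roots.

w = -5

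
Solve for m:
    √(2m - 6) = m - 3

m = 3 or m = 5

Square both sides: 2m - 6 = (m - 3)².
Expand and rearrange: m² - 8m + 15 = 0.
Solving gives m = 5 or m = 3.
Check each candidate in the original equation:
  m = 5: √(4) = 2, while m - 3 = 2 — valid.
  m = 3: √(0) = 0, while m - 3 = 0 — valid.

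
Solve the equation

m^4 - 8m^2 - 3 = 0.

Let u = m^2. The equation becomes u^2 - 8u - 3 = 0.
By the quadratic formula, u = 4 + sqrt(19) or u = 4 - sqrt(19).
m^2 = 4 + sqrt(19) gives m = +/-sqrt(4 + sqrt(19)) ~= +/-2.8912.
m^2 = 4 - sqrt(19) < 0 has no real solution.

m = -2.8912 or m = 2.8912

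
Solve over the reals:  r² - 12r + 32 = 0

r = 4 or r = 8

Factor: (r - 4)(r - 8) = 0.
So r = 4 or r = 8.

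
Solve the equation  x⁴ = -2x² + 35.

Let u = x². The equation becomes u² + 2u - 35 = 0.
Factor: (u + 7)(u - 5) = 0, so u = -7 or u = 5.
x² = -7 < 0 has no real solution.
x² = 5 gives x = ±√(5) ≈ ±2.2361.

x = -2.2361 or x = 2.2361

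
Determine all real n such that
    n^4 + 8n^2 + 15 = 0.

Let u = n^2. The equation becomes u^2 + 8u + 15 = 0.
Factor: (u + 3)(u + 5) = 0, so u = -3 or u = -5.
n^2 = -3 < 0 has no real solution.
n^2 = -5 < 0 has no real solution.

No real solutions.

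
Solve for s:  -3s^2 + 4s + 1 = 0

Discriminant: (4)^2 - 4*(-3)*1 = 28.
Quadratic formula: s = (-4 +/- sqrt(28)) / (-6).
So s = 2/3 - sqrt(7)/3 ~= -0.2153 or s = 2/3 + sqrt(7)/3 ~= 1.5486.

s = -0.2153 or s = 1.5486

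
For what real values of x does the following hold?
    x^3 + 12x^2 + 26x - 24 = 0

x = -8.6904 or x = -4 or x = 0.6904

Possible rational roots are divisors of -24. Testing x = -4 gives 0, so (x + 4) is a factor.
Divide: x^3 + 12x^2 + 26x - 24 = (x + 4)(x^2 + 8x - 6).
Apply the quadratic formula to x^2 + 8x - 6 = 0: x = (-8 +/- sqrt(88))/2, i.e. x ~= 0.6904 or x ~= -8.6904.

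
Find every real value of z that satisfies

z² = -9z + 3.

z = -9.3218 or z = 0.3218

Rearrange to standard form: z² + 9z - 3 = 0.
Discriminant: (9)² − 4·1·(-3) = 93.
Quadratic formula: z = (-9 ± √93) / 2.
So z = -9/2 + √(93)/2 ≈ 0.3218 or z = -√(93)/2 - 9/2 ≈ -9.3218.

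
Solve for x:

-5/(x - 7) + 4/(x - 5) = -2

x = 3.8915 or x = 8.6085

Multiply both sides by (x - 7)(x - 5):
-5(x - 5) + 4(x - 7) = -2(x - 7)(x - 5).
Expand and collect terms: -2x² + 25x - 67 = 0.
By the quadratic formula, x = (-25 ± √89) / -4, so x ≈ 3.8915 or x ≈ 8.6085.
Neither value makes a denominator zero (x ≠ 7, x ≠ 5), so both are valid.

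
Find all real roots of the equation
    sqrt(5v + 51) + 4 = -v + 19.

v = 6

Isolate the radical: sqrt(5v + 51) = -v + 15.
Square both sides: 5v + 51 = (-v + 15)^2.
Expand and rearrange: v^2 - 35v + 174 = 0.
Solving gives v = 29 or v = 6.
Check each candidate in the original equation:
  v = 29: sqrt(196) = 14, while -v + 15 = -14 — extraneous.
  v = 6: sqrt(81) = 9, while -v + 15 = 9 — valid.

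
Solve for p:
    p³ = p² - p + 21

p = 3

Rearrange: p³ - p² + p - 21 = 0.
Possible rational roots are divisors of -21. Testing p = 3 gives 0, so (p - 3) is a factor.
Divide: p³ - p² + p - 21 = (p - 3)(p² + 2p + 7).
The quadratic p² + 2p + 7 has discriminant -24 < 0, so no further real roots.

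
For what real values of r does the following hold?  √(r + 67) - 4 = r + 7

r = -3

Isolate the radical: √(r + 67) = r + 11.
Square both sides: r + 67 = (r + 11)².
Expand and rearrange: r² + 21r + 54 = 0.
Solving gives r = -3 or r = -18.
Check each candidate in the original equation:
  r = -3: √(64) = 8, while r + 11 = 8 — valid.
  r = -18: √(49) = 7, while r + 11 = -7 — extraneous.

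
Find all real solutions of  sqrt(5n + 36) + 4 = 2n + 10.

Isolate the radical: sqrt(5n + 36) = 2n + 6.
Square both sides: 5n + 36 = (2n + 6)^2.
Expand and rearrange: 4n^2 + 19n = 0.
Solving gives n = 0 or n = -4.75.
Check each candidate in the original equation:
  n = 0: sqrt(36) = 6, while 2n + 6 = 6 — valid.
  n = -4.75: sqrt(12.25) = 3.5, while 2n + 6 = -3.5 — extraneous.

n = 0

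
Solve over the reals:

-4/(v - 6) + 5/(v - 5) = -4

Multiply both sides by (v - 6)(v - 5):
-4(v - 5) + 5(v - 6) = -4(v - 6)(v - 5).
Expand and collect terms: -4v² + 43v - 110 = 0.
By the quadratic formula, v = (-43 ± √89) / -8, so v ≈ 4.1958 or v ≈ 6.5542.
Neither value makes a denominator zero (v ≠ 6, v ≠ 5), so both are valid.

v = 4.1958 or v = 6.5542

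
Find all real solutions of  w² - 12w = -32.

w = 4 or w = 8

Bring every term to one side: w² - 12w + 32 = 0.
Factor: (w - 4)(w - 8) = 0.
So w = 4 or w = 8.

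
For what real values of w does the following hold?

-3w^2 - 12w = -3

Rearrange to standard form: -3w^2 - 12w + 3 = 0.
Discriminant: (-12)^2 - 4*(-3)*3 = 180.
Quadratic formula: w = (12 +/- sqrt(180)) / (-6).
So w = -sqrt(5) - 2 ~= -4.2361 or w = -2 + sqrt(5) ~= 0.2361.

w = -4.2361 or w = 0.2361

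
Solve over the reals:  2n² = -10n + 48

n = -8 or n = 3

Bring every term to one side: 2n² + 10n - 48 = 0.
Factor: 2(n - 3)(n + 8) = 0.
So n = 3 or n = -8.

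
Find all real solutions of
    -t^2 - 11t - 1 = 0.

t = -10.9083 or t = -0.0917

Discriminant: (-11)^2 - 4*(-1)*(-1) = 117.
Quadratic formula: t = (11 +/- sqrt(117)) / (-2).
So t = -11/2 - 3*sqrt(13)/2 ~= -10.9083 or t = -11/2 + 3*sqrt(13)/2 ~= -0.0917.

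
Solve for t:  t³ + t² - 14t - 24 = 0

Possible rational roots are divisors of -24. Testing t = 4 gives 0, so (t - 4) is a factor.
Divide: t³ + t² - 14t - 24 = (t - 4)(t² + 5t + 6).
Factor the quadratic: t = -2 or t = -3.

t = -3 or t = -2 or t = 4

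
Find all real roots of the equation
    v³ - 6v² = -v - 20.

Rearrange: v³ - 6v² + v + 20 = 0.
Possible rational roots are divisors of 20. Testing v = 5 gives 0, so (v - 5) is a factor.
Divide: v³ - 6v² + v + 20 = (v - 5)(v² - v - 4).
Apply the quadratic formula to v² - v - 4 = 0: v = (1 ± √17)/2, i.e. v ≈ 2.5616 or v ≈ -1.5616.

v = -1.5616 or v = 2.5616 or v = 5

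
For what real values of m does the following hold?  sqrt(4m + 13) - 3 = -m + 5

m = 3

Isolate the radical: sqrt(4m + 13) = -m + 8.
Square both sides: 4m + 13 = (-m + 8)^2.
Expand and rearrange: m^2 - 20m + 51 = 0.
Solving gives m = 17 or m = 3.
Check each candidate in the original equation:
  m = 17: sqrt(81) = 9, while -m + 8 = -9 — extraneous.
  m = 3: sqrt(25) = 5, while -m + 8 = 5 — valid.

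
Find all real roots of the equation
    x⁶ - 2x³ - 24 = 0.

Let u = x³. The equation becomes u² - 2u - 24 = 0.
Factor: (u + 4)(u - 6) = 0, so u = -4 or u = 6.
x³ = -4 gives x = -∛(4) ≈ -1.5874.
x³ = 6 gives x = ∛(6) ≈ 1.8171.

x = -1.5874 or x = 1.8171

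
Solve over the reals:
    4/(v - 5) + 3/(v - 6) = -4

v = 3.557 or v = 5.693

Multiply both sides by (v - 5)(v - 6):
4(v - 6) + 3(v - 5) = -4(v - 5)(v - 6).
Expand and collect terms: -4v² + 37v - 81 = 0.
By the quadratic formula, v = (-37 ± √73) / -8, so v ≈ 3.557 or v ≈ 5.693.
Neither value makes a denominator zero (v ≠ 5, v ≠ 6), so both are valid.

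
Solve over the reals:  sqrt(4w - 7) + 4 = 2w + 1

Isolate the radical: sqrt(4w - 7) = 2w - 3.
Square both sides: 4w - 7 = (2w - 3)^2.
Expand and rearrange: 4w^2 - 16w + 16 = 0.
This gives the repeated root w = 2.
Check in the original equation:
  w = 2: sqrt(1) = 1, while 2w - 3 = 1 — valid.

w = 2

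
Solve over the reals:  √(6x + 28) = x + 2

x = 6

Square both sides: 6x + 28 = (x + 2)².
Expand and rearrange: x² - 2x - 24 = 0.
Solving gives x = 6 or x = -4.
Check each candidate in the original equation:
  x = 6: √(64) = 8, while x + 2 = 8 — valid.
  x = -4: √(4) = 2, while x + 2 = -2 — extraneous.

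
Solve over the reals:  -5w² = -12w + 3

Rearrange to standard form: -5w² + 12w - 3 = 0.
Discriminant: (12)² − 4·(-5)·(-3) = 84.
Quadratic formula: w = (-12 ± √84) / (-10).
So w = 6/5 - √(21)/5 ≈ 0.2835 or w = √(21)/5 + 6/5 ≈ 2.1165.

w = 0.2835 or w = 2.1165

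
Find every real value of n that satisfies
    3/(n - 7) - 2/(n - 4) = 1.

n = 2.8377 or n = 9.1623

Multiply both sides by (n - 7)(n - 4):
3(n - 4) - 2(n - 7) = (n - 7)(n - 4).
Expand and collect terms: n² - 12n + 26 = 0.
By the quadratic formula, n = (12 ± √40) / 2, so n ≈ 9.1623 or n ≈ 2.8377.
Neither value makes a denominator zero (n ≠ 7, n ≠ 4), so both are valid.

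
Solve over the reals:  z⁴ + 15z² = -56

No real solutions.

Let u = z². The equation becomes u² + 15u + 56 = 0.
Factor: (u + 7)(u + 8) = 0, so u = -7 or u = -8.
z² = -7 < 0 has no real solution.
z² = -8 < 0 has no real solution.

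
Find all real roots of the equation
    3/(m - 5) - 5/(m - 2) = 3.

Multiply both sides by (m - 5)(m - 2):
3(m - 2) - 5(m - 5) = 3(m - 5)(m - 2).
Expand and collect terms: 3m² - 19m + 11 = 0.
By the quadratic formula, m = (19 ± √229) / 6, so m ≈ 5.6888 or m ≈ 0.6445.
Neither value makes a denominator zero (m ≠ 5, m ≠ 2), so both are valid.

m = 0.6445 or m = 5.6888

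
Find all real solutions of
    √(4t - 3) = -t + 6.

t = 3

Square both sides: 4t - 3 = (-t + 6)².
Expand and rearrange: t² - 16t + 39 = 0.
Solving gives t = 13 or t = 3.
Check each candidate in the original equation:
  t = 13: √(49) = 7, while -t + 6 = -7 — extraneous.
  t = 3: √(9) = 3, while -t + 6 = 3 — valid.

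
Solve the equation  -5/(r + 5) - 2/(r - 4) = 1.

Multiply both sides by (r + 5)(r - 4):
-5(r - 4) - 2(r + 5) = (r + 5)(r - 4).
Expand and collect terms: r² + 8r - 30 = 0.
By the quadratic formula, r = (-8 ± √184) / 2, so r ≈ 2.7823 or r ≈ -10.7823.
Neither value makes a denominator zero (r ≠ -5, r ≠ 4), so both are valid.

r = -10.7823 or r = 2.7823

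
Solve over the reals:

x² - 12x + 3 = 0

Discriminant: (-12)² − 4·1·3 = 132.
Quadratic formula: x = (12 ± √132) / 2.
So x = √(33) + 6 ≈ 11.7446 or x = 6 - √(33) ≈ 0.2554.

x = 0.2554 or x = 11.7446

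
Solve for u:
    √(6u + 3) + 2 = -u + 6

u = 1

Isolate the radical: √(6u + 3) = -u + 4.
Square both sides: 6u + 3 = (-u + 4)².
Expand and rearrange: u² - 14u + 13 = 0.
Solving gives u = 13 or u = 1.
Check each candidate in the original equation:
  u = 13: √(81) = 9, while -u + 4 = -9 — extraneous.
  u = 1: √(9) = 3, while -u + 4 = 3 — valid.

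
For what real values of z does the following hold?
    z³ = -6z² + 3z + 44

z = -4.4641 or z = -4 or z = 2.4641

Rearrange: z³ + 6z² - 3z - 44 = 0.
Possible rational roots are divisors of -44. Testing z = -4 gives 0, so (z + 4) is a factor.
Divide: z³ + 6z² - 3z - 44 = (z + 4)(z² + 2z - 11).
Apply the quadratic formula to z² + 2z - 11 = 0: z = (-2 ± √48)/2, i.e. z ≈ 2.4641 or z ≈ -4.4641.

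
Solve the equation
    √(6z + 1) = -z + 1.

Square both sides: 6z + 1 = (-z + 1)².
Expand and rearrange: z² - 8z = 0.
Solving gives z = 8 or z = 0.
Check each candidate in the original equation:
  z = 8: √(49) = 7, while -z + 1 = -7 — extraneous.
  z = 0: √(1) = 1, while -z + 1 = 1 — valid.

z = 0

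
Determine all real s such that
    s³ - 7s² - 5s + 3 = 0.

s = -1 or s = 0.3944 or s = 7.6056

Possible rational roots are divisors of 3. Testing s = -1 gives 0, so (s + 1) is a factor.
Divide: s³ - 7s² - 5s + 3 = (s + 1)(s² - 8s + 3).
Apply the quadratic formula to s² - 8s + 3 = 0: s = (8 ± √52)/2, i.e. s ≈ 7.6056 or s ≈ 0.3944.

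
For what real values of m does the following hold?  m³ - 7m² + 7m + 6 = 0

Possible rational roots are divisors of 6. Testing m = 2 gives 0, so (m - 2) is a factor.
Divide: m³ - 7m² + 7m + 6 = (m - 2)(m² - 5m - 3).
Apply the quadratic formula to m² - 5m - 3 = 0: m = (5 ± √37)/2, i.e. m ≈ 5.5414 or m ≈ -0.5414.

m = -0.5414 or m = 2 or m = 5.5414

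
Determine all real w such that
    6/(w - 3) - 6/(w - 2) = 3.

w = 1 or w = 4

Multiply both sides by (w - 3)(w - 2):
6(w - 2) - 6(w - 3) = 3(w - 3)(w - 2).
Expand and collect terms: 3w^2 - 15w + 12 = 0.
Factor or apply the quadratic formula: w = 4 or w = 1.
Neither value makes a denominator zero (w != 3, w != 2), so both are valid.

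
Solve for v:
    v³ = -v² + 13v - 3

v = -4.2361 or v = 0.2361 or v = 3

Rearrange: v³ + v² - 13v + 3 = 0.
Possible rational roots are divisors of 3. Testing v = 3 gives 0, so (v - 3) is a factor.
Divide: v³ + v² - 13v + 3 = (v - 3)(v² + 4v - 1).
Apply the quadratic formula to v² + 4v - 1 = 0: v = (-4 ± √20)/2, i.e. v ≈ 0.2361 or v ≈ -4.2361.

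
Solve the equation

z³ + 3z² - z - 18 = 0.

z = 2

Possible rational roots are divisors of -18. Testing z = 2 gives 0, so (z - 2) is a factor.
Divide: z³ + 3z² - z - 18 = (z - 2)(z² + 5z + 9).
The quadratic z² + 5z + 9 has discriminant -11 < 0, so no further real roots.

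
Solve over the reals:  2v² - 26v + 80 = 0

Factor: 2(v - 5)(v - 8) = 0.
So v = 5 or v = 8.

v = 5 or v = 8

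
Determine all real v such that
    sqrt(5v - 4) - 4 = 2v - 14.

v = 8

Isolate the radical: sqrt(5v - 4) = 2v - 10.
Square both sides: 5v - 4 = (2v - 10)^2.
Expand and rearrange: 4v^2 - 45v + 104 = 0.
Solving gives v = 8 or v = 3.25.
Check each candidate in the original equation:
  v = 8: sqrt(36) = 6, while 2v - 10 = 6 — valid.
  v = 3.25: sqrt(12.25) = 3.5, while 2v - 10 = -3.5 — extraneous.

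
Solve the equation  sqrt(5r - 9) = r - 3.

r = 9

Square both sides: 5r - 9 = (r - 3)^2.
Expand and rearrange: r^2 - 11r + 18 = 0.
Solving gives r = 9 or r = 2.
Check each candidate in the original equation:
  r = 9: sqrt(36) = 6, while r - 3 = 6 — valid.
  r = 2: sqrt(1) = 1, while r - 3 = -1 — extraneous.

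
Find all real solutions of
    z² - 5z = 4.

z = -0.7016 or z = 5.7016

Rearrange to standard form: z² - 5z - 4 = 0.
Discriminant: (-5)² − 4·1·(-4) = 41.
Quadratic formula: z = (5 ± √41) / 2.
So z = 5/2 + √(41)/2 ≈ 5.7016 or z = 5/2 - √(41)/2 ≈ -0.7016.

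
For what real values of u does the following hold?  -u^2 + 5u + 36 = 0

u = -4 or u = 9

Factor: -1(u - 9)(u + 4) = 0.
So u = 9 or u = -4.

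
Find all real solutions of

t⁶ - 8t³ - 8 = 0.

Let u = t³. The equation becomes u² - 8u - 8 = 0.
By the quadratic formula, u = 4 + 2·√(6) or u = 4 - 2·√(6).
t³ = 4 + 2·√(6) gives t = ∛(4 + 2·√(6)) ≈ 2.0723.
t³ = 4 - 2·√(6) gives t = -∛(-4 + 2·√(6)) ≈ -0.9651.

t = -0.9651 or t = 2.0723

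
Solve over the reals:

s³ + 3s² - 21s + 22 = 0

Possible rational roots are divisors of 22. Testing s = 2 gives 0, so (s - 2) is a factor.
Divide: s³ + 3s² - 21s + 22 = (s - 2)(s² + 5s - 11).
Apply the quadratic formula to s² + 5s - 11 = 0: s = (-5 ± √69)/2, i.e. s ≈ 1.6533 or s ≈ -6.6533.

s = -6.6533 or s = 1.6533 or s = 2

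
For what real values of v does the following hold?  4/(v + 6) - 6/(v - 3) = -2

Multiply both sides by (v + 6)(v - 3):
4(v - 3) - 6(v + 6) = -2(v + 6)(v - 3).
Expand and collect terms: -2v^2 - 4v + 84 = 0.
By the quadratic formula, v = (4 +/- sqrt(688)) / -4, so v ~= -7.5574 or v ~= 5.5574.
Neither value makes a denominator zero (v != -6, v != 3), so both are valid.

v = -7.5574 or v = 5.5574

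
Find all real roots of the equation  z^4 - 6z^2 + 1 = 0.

Let u = z^2. The equation becomes u^2 - 6u + 1 = 0.
By the quadratic formula, u = 2*sqrt(2) + 3 or u = 3 - 2*sqrt(2).
z^2 = 2*sqrt(2) + 3 gives z = +/-(1 + sqrt(2)) ~= +/-2.4142.
z^2 = 3 - 2*sqrt(2) gives z = +/-(-1 + sqrt(2)) ~= +/-0.4142.

z = -2.4142 or z = -0.4142 or z = 0.4142 or z = 2.4142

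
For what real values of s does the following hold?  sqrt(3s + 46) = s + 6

Square both sides: 3s + 46 = (s + 6)^2.
Expand and rearrange: s^2 + 9s - 10 = 0.
Solving gives s = 1 or s = -10.
Check each candidate in the original equation:
  s = 1: sqrt(49) = 7, while s + 6 = 7 — valid.
  s = -10: sqrt(16) = 4, while s + 6 = -4 — extraneous.

s = 1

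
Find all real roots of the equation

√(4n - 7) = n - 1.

n = 2 or n = 4

Square both sides: 4n - 7 = (n - 1)².
Expand and rearrange: n² - 6n + 8 = 0.
Solving gives n = 4 or n = 2.
Check each candidate in the original equation:
  n = 4: √(9) = 3, while n - 1 = 3 — valid.
  n = 2: √(1) = 1, while n - 1 = 1 — valid.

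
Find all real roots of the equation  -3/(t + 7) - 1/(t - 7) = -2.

Multiply both sides by (t + 7)(t - 7):
-3(t - 7) - (t + 7) = -2(t + 7)(t - 7).
Expand and collect terms: -2t² + 4t + 84 = 0.
By the quadratic formula, t = (-4 ± √688) / -4, so t ≈ -5.5574 or t ≈ 7.5574.
Neither value makes a denominator zero (t ≠ -7, t ≠ 7), so both are valid.

t = -5.5574 or t = 7.5574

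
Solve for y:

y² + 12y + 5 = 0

Discriminant: (12)² − 4·1·5 = 124.
Quadratic formula: y = (-12 ± √124) / 2.
So y = -6 + √(31) ≈ -0.4322 or y = -6 - √(31) ≈ -11.5678.

y = -11.5678 or y = -0.4322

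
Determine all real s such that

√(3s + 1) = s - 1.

Square both sides: 3s + 1 = (s - 1)².
Expand and rearrange: s² - 5s = 0.
Solving gives s = 5 or s = 0.
Check each candidate in the original equation:
  s = 5: √(16) = 4, while s - 1 = 4 — valid.
  s = 0: √(1) = 1, while s - 1 = -1 — extraneous.

s = 5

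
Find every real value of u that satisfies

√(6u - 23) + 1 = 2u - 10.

u = 8

Isolate the radical: √(6u - 23) = 2u - 11.
Square both sides: 6u - 23 = (2u - 11)².
Expand and rearrange: 4u² - 50u + 144 = 0.
Solving gives u = 8 or u = 4.5.
Check each candidate in the original equation:
  u = 8: √(25) = 5, while 2u - 11 = 5 — valid.
  u = 4.5: √(4) = 2, while 2u - 11 = -2 — extraneous.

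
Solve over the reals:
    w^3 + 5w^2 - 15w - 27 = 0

w = -6.6458 or w = -1.3542 or w = 3

Possible rational roots are divisors of -27. Testing w = 3 gives 0, so (w - 3) is a factor.
Divide: w^3 + 5w^2 - 15w - 27 = (w - 3)(w^2 + 8w + 9).
Apply the quadratic formula to w^2 + 8w + 9 = 0: w = (-8 +/- sqrt(28))/2, i.e. w ~= -1.3542 or w ~= -6.6458.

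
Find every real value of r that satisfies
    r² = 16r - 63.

Bring every term to one side: r² - 16r + 63 = 0.
Factor: (r - 7)(r - 9) = 0.
So r = 7 or r = 9.

r = 7 or r = 9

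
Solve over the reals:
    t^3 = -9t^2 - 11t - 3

t = -7.6056 or t = -1 or t = -0.3944

Rearrange: t^3 + 9t^2 + 11t + 3 = 0.
Possible rational roots are divisors of 3. Testing t = -1 gives 0, so (t + 1) is a factor.
Divide: t^3 + 9t^2 + 11t + 3 = (t + 1)(t^2 + 8t + 3).
Apply the quadratic formula to t^2 + 8t + 3 = 0: t = (-8 +/- sqrt(52))/2, i.e. t ~= -0.3944 or t ~= -7.6056.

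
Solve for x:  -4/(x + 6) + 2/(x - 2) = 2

Multiply both sides by (x + 6)(x - 2):
-4(x - 2) + 2(x + 6) = 2(x + 6)(x - 2).
Expand and collect terms: 2x² + 10x - 44 = 0.
By the quadratic formula, x = (-10 ± √452) / 4, so x ≈ 2.8151 or x ≈ -7.8151.
Neither value makes a denominator zero (x ≠ -6, x ≠ 2), so both are valid.

x = -7.8151 or x = 2.8151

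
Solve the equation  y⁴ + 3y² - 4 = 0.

y = -1 or y = 1

Let u = y². The equation becomes u² + 3u - 4 = 0.
Factor: (u - 1)(u + 4) = 0, so u = 1 or u = -4.
y² = 1 gives y = ±1.
y² = -4 < 0 has no real solution.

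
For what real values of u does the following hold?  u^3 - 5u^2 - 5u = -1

Rearrange: u^3 - 5u^2 - 5u + 1 = 0.
Possible rational roots are divisors of 1. Testing u = -1 gives 0, so (u + 1) is a factor.
Divide: u^3 - 5u^2 - 5u + 1 = (u + 1)(u^2 - 6u + 1).
Apply the quadratic formula to u^2 - 6u + 1 = 0: u = (6 +/- sqrt(32))/2, i.e. u ~= 5.8284 or u ~= 0.1716.

u = -1 or u = 0.1716 or u = 5.8284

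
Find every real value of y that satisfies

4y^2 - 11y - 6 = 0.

y = -0.4664 or y = 3.2164

Discriminant: (-11)^2 - 4*4*(-6) = 217.
Quadratic formula: y = (11 +/- sqrt(217)) / 8.
So y = 11/8 + sqrt(217)/8 ~= 3.2164 or y = 11/8 - sqrt(217)/8 ~= -0.4664.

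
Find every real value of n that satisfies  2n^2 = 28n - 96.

Bring every term to one side: 2n^2 - 28n + 96 = 0.
Factor: 2(n - 6)(n - 8) = 0.
So n = 6 or n = 8.

n = 6 or n = 8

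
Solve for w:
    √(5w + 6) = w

w = 6

Square both sides: 5w + 6 = (w)².
Expand and rearrange: w² - 5w - 6 = 0.
Solving gives w = 6 or w = -1.
Check each candidate in the original equation:
  w = 6: √(36) = 6, while w = 6 — valid.
  w = -1: √(1) = 1, while w = -1 — extraneous.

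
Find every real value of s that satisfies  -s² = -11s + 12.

Rearrange to standard form: -s² + 11s - 12 = 0.
Discriminant: (11)² − 4·(-1)·(-12) = 73.
Quadratic formula: s = (-11 ± √73) / (-2).
So s = 11/2 - √(73)/2 ≈ 1.228 or s = √(73)/2 + 11/2 ≈ 9.772.

s = 1.228 or s = 9.772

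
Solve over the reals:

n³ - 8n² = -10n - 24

Rearrange: n³ - 8n² + 10n + 24 = 0.
Possible rational roots are divisors of 24. Testing n = 4 gives 0, so (n - 4) is a factor.
Divide: n³ - 8n² + 10n + 24 = (n - 4)(n² - 4n - 6).
Apply the quadratic formula to n² - 4n - 6 = 0: n = (4 ± √40)/2, i.e. n ≈ 5.1623 or n ≈ -1.1623.

n = -1.1623 or n = 4 or n = 5.1623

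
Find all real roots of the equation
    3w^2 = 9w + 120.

Bring every term to one side: 3w^2 - 9w - 120 = 0.
Factor: 3(w - 8)(w + 5) = 0.
So w = 8 or w = -5.

w = -5 or w = 8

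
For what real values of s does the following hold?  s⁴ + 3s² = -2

Let u = s². The equation becomes u² + 3u + 2 = 0.
Factor: (u + 1)(u + 2) = 0, so u = -1 or u = -2.
s² = -1 < 0 has no real solution.
s² = -2 < 0 has no real solution.

No real solutions.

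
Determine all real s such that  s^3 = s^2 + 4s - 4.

s = -2 or s = 1 or s = 2

Rearrange: s^3 - s^2 - 4s + 4 = 0.
Possible rational roots are divisors of 4. Testing s = 1 gives 0, so (s - 1) is a factor.
Divide: s^3 - s^2 - 4s + 4 = (s - 1)(s^2 - 4).
Factor the quadratic: s = 2 or s = -2.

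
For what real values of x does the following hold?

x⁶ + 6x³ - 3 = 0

Let u = x³. The equation becomes u² + 6u - 3 = 0.
By the quadratic formula, u = -3 + 2·√(3) or u = -2·√(3) - 3.
x³ = -3 + 2·√(3) gives x = ∛(-3 + 2·√(3)) ≈ 0.7742.
x³ = -2·√(3) - 3 gives x = -∛(3 + 2·√(3)) ≈ -1.8628.

x = -1.8628 or x = 0.7742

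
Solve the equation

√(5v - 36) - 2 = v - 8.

Isolate the radical: √(5v - 36) = v - 6.
Square both sides: 5v - 36 = (v - 6)².
Expand and rearrange: v² - 17v + 72 = 0.
Solving gives v = 9 or v = 8.
Check each candidate in the original equation:
  v = 9: √(9) = 3, while v - 6 = 3 — valid.
  v = 8: √(4) = 2, while v - 6 = 2 — valid.

v = 8 or v = 9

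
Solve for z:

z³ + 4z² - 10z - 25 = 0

z = -5 or z = -1.7913 or z = 2.7913

Possible rational roots are divisors of -25. Testing z = -5 gives 0, so (z + 5) is a factor.
Divide: z³ + 4z² - 10z - 25 = (z + 5)(z² - z - 5).
Apply the quadratic formula to z² - z - 5 = 0: z = (1 ± √21)/2, i.e. z ≈ 2.7913 or z ≈ -1.7913.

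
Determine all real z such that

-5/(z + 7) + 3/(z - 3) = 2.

z = -9.2268 or z = 4.2268

Multiply both sides by (z + 7)(z - 3):
-5(z - 3) + 3(z + 7) = 2(z + 7)(z - 3).
Expand and collect terms: 2z^2 + 10z - 78 = 0.
By the quadratic formula, z = (-10 +/- sqrt(724)) / 4, so z ~= 4.2268 or z ~= -9.2268.
Neither value makes a denominator zero (z != -7, z != 3), so both are valid.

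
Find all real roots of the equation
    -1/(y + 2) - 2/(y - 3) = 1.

y = -3.4495 or y = 1.4495

Multiply both sides by (y + 2)(y - 3):
-(y - 3) - 2(y + 2) = (y + 2)(y - 3).
Expand and collect terms: y^2 + 2y - 5 = 0.
By the quadratic formula, y = (-2 +/- sqrt(24)) / 2, so y ~= 1.4495 or y ~= -3.4495.
Neither value makes a denominator zero (y != -2, y != 3), so both are valid.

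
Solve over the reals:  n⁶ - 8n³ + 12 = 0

Let u = n³. The equation becomes u² - 8u + 12 = 0.
Factor: (u - 2)(u - 6) = 0, so u = 2 or u = 6.
n³ = 2 gives n = ∛(2) ≈ 1.2599.
n³ = 6 gives n = ∛(6) ≈ 1.8171.

n = 1.2599 or n = 1.8171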